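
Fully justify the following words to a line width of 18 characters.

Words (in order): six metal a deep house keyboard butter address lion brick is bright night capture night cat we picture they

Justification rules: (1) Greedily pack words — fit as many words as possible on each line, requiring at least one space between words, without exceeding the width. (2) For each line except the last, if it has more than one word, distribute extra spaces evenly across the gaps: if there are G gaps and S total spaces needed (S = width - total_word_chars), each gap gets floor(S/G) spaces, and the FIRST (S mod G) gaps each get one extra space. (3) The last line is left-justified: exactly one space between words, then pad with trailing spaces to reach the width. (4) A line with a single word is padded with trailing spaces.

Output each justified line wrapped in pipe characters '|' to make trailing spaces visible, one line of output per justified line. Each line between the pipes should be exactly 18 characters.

Line 1: ['six', 'metal', 'a', 'deep'] (min_width=16, slack=2)
Line 2: ['house', 'keyboard'] (min_width=14, slack=4)
Line 3: ['butter', 'address'] (min_width=14, slack=4)
Line 4: ['lion', 'brick', 'is'] (min_width=13, slack=5)
Line 5: ['bright', 'night'] (min_width=12, slack=6)
Line 6: ['capture', 'night', 'cat'] (min_width=17, slack=1)
Line 7: ['we', 'picture', 'they'] (min_width=15, slack=3)

Answer: |six  metal  a deep|
|house     keyboard|
|butter     address|
|lion    brick   is|
|bright       night|
|capture  night cat|
|we picture they   |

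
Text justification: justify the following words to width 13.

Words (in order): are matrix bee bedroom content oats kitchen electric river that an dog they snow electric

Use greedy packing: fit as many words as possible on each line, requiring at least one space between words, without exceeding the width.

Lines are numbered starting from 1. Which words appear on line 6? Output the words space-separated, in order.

Answer: river that an

Derivation:
Line 1: ['are', 'matrix'] (min_width=10, slack=3)
Line 2: ['bee', 'bedroom'] (min_width=11, slack=2)
Line 3: ['content', 'oats'] (min_width=12, slack=1)
Line 4: ['kitchen'] (min_width=7, slack=6)
Line 5: ['electric'] (min_width=8, slack=5)
Line 6: ['river', 'that', 'an'] (min_width=13, slack=0)
Line 7: ['dog', 'they', 'snow'] (min_width=13, slack=0)
Line 8: ['electric'] (min_width=8, slack=5)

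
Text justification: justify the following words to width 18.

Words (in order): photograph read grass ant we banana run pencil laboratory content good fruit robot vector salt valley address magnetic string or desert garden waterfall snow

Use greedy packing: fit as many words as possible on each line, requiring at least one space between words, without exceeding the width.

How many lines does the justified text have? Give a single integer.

Answer: 10

Derivation:
Line 1: ['photograph', 'read'] (min_width=15, slack=3)
Line 2: ['grass', 'ant', 'we'] (min_width=12, slack=6)
Line 3: ['banana', 'run', 'pencil'] (min_width=17, slack=1)
Line 4: ['laboratory', 'content'] (min_width=18, slack=0)
Line 5: ['good', 'fruit', 'robot'] (min_width=16, slack=2)
Line 6: ['vector', 'salt', 'valley'] (min_width=18, slack=0)
Line 7: ['address', 'magnetic'] (min_width=16, slack=2)
Line 8: ['string', 'or', 'desert'] (min_width=16, slack=2)
Line 9: ['garden', 'waterfall'] (min_width=16, slack=2)
Line 10: ['snow'] (min_width=4, slack=14)
Total lines: 10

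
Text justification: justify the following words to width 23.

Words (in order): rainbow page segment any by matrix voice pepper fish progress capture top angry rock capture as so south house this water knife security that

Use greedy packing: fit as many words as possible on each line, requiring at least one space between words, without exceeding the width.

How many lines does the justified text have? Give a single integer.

Line 1: ['rainbow', 'page', 'segment'] (min_width=20, slack=3)
Line 2: ['any', 'by', 'matrix', 'voice'] (min_width=19, slack=4)
Line 3: ['pepper', 'fish', 'progress'] (min_width=20, slack=3)
Line 4: ['capture', 'top', 'angry', 'rock'] (min_width=22, slack=1)
Line 5: ['capture', 'as', 'so', 'south'] (min_width=19, slack=4)
Line 6: ['house', 'this', 'water', 'knife'] (min_width=22, slack=1)
Line 7: ['security', 'that'] (min_width=13, slack=10)
Total lines: 7

Answer: 7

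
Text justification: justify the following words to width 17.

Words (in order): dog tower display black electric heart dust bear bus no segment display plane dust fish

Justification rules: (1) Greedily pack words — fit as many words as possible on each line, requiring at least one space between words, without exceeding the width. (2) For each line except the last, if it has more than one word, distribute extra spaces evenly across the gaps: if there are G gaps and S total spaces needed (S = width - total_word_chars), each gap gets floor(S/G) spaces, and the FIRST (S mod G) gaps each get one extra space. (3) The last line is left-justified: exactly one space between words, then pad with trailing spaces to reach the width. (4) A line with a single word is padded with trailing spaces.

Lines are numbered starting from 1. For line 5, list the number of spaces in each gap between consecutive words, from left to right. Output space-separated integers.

Answer: 5

Derivation:
Line 1: ['dog', 'tower', 'display'] (min_width=17, slack=0)
Line 2: ['black', 'electric'] (min_width=14, slack=3)
Line 3: ['heart', 'dust', 'bear'] (min_width=15, slack=2)
Line 4: ['bus', 'no', 'segment'] (min_width=14, slack=3)
Line 5: ['display', 'plane'] (min_width=13, slack=4)
Line 6: ['dust', 'fish'] (min_width=9, slack=8)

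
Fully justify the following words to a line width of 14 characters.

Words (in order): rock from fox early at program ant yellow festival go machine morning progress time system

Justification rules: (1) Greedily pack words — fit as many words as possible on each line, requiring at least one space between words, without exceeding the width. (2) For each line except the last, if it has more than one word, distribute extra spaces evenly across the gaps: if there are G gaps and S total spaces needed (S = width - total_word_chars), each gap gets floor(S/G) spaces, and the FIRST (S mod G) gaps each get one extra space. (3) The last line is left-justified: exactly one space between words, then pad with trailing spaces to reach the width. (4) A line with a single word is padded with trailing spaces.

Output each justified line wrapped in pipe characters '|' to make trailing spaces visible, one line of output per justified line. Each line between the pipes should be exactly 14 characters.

Answer: |rock  from fox|
|early       at|
|program    ant|
|yellow        |
|festival    go|
|machine       |
|morning       |
|progress  time|
|system        |

Derivation:
Line 1: ['rock', 'from', 'fox'] (min_width=13, slack=1)
Line 2: ['early', 'at'] (min_width=8, slack=6)
Line 3: ['program', 'ant'] (min_width=11, slack=3)
Line 4: ['yellow'] (min_width=6, slack=8)
Line 5: ['festival', 'go'] (min_width=11, slack=3)
Line 6: ['machine'] (min_width=7, slack=7)
Line 7: ['morning'] (min_width=7, slack=7)
Line 8: ['progress', 'time'] (min_width=13, slack=1)
Line 9: ['system'] (min_width=6, slack=8)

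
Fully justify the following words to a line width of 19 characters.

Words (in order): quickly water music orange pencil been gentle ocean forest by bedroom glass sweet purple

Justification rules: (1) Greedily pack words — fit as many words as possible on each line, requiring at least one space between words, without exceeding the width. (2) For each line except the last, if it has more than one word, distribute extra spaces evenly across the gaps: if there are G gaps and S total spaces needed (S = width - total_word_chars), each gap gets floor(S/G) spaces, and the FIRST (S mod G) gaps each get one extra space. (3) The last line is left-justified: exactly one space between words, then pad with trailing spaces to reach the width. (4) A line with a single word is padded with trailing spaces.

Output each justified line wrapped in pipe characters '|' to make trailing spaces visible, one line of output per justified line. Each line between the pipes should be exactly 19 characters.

Line 1: ['quickly', 'water', 'music'] (min_width=19, slack=0)
Line 2: ['orange', 'pencil', 'been'] (min_width=18, slack=1)
Line 3: ['gentle', 'ocean', 'forest'] (min_width=19, slack=0)
Line 4: ['by', 'bedroom', 'glass'] (min_width=16, slack=3)
Line 5: ['sweet', 'purple'] (min_width=12, slack=7)

Answer: |quickly water music|
|orange  pencil been|
|gentle ocean forest|
|by   bedroom  glass|
|sweet purple       |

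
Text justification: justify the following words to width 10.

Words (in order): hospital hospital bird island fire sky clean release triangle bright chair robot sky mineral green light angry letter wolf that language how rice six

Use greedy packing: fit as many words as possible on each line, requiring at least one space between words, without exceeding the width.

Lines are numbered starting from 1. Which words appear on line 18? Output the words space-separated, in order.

Line 1: ['hospital'] (min_width=8, slack=2)
Line 2: ['hospital'] (min_width=8, slack=2)
Line 3: ['bird'] (min_width=4, slack=6)
Line 4: ['island'] (min_width=6, slack=4)
Line 5: ['fire', 'sky'] (min_width=8, slack=2)
Line 6: ['clean'] (min_width=5, slack=5)
Line 7: ['release'] (min_width=7, slack=3)
Line 8: ['triangle'] (min_width=8, slack=2)
Line 9: ['bright'] (min_width=6, slack=4)
Line 10: ['chair'] (min_width=5, slack=5)
Line 11: ['robot', 'sky'] (min_width=9, slack=1)
Line 12: ['mineral'] (min_width=7, slack=3)
Line 13: ['green'] (min_width=5, slack=5)
Line 14: ['light'] (min_width=5, slack=5)
Line 15: ['angry'] (min_width=5, slack=5)
Line 16: ['letter'] (min_width=6, slack=4)
Line 17: ['wolf', 'that'] (min_width=9, slack=1)
Line 18: ['language'] (min_width=8, slack=2)
Line 19: ['how', 'rice'] (min_width=8, slack=2)
Line 20: ['six'] (min_width=3, slack=7)

Answer: language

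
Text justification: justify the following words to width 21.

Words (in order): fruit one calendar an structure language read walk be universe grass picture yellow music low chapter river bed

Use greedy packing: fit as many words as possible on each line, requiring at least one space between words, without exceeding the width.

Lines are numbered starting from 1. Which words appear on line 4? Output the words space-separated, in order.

Line 1: ['fruit', 'one', 'calendar', 'an'] (min_width=21, slack=0)
Line 2: ['structure', 'language'] (min_width=18, slack=3)
Line 3: ['read', 'walk', 'be', 'universe'] (min_width=21, slack=0)
Line 4: ['grass', 'picture', 'yellow'] (min_width=20, slack=1)
Line 5: ['music', 'low', 'chapter'] (min_width=17, slack=4)
Line 6: ['river', 'bed'] (min_width=9, slack=12)

Answer: grass picture yellow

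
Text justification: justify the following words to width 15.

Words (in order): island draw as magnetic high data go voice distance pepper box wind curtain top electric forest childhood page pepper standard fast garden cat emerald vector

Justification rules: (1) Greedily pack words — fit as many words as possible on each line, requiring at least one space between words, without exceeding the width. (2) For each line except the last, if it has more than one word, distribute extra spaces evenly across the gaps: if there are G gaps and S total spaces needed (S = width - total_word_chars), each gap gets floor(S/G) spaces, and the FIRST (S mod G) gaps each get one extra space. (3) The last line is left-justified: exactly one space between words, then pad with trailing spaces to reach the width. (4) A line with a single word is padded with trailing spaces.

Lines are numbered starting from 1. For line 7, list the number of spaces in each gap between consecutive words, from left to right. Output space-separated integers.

Line 1: ['island', 'draw', 'as'] (min_width=14, slack=1)
Line 2: ['magnetic', 'high'] (min_width=13, slack=2)
Line 3: ['data', 'go', 'voice'] (min_width=13, slack=2)
Line 4: ['distance', 'pepper'] (min_width=15, slack=0)
Line 5: ['box', 'wind'] (min_width=8, slack=7)
Line 6: ['curtain', 'top'] (min_width=11, slack=4)
Line 7: ['electric', 'forest'] (min_width=15, slack=0)
Line 8: ['childhood', 'page'] (min_width=14, slack=1)
Line 9: ['pepper', 'standard'] (min_width=15, slack=0)
Line 10: ['fast', 'garden', 'cat'] (min_width=15, slack=0)
Line 11: ['emerald', 'vector'] (min_width=14, slack=1)

Answer: 1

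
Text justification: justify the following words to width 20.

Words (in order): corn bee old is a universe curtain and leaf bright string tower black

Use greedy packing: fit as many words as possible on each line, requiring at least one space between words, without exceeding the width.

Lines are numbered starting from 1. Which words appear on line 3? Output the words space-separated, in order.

Answer: leaf bright string

Derivation:
Line 1: ['corn', 'bee', 'old', 'is', 'a'] (min_width=17, slack=3)
Line 2: ['universe', 'curtain', 'and'] (min_width=20, slack=0)
Line 3: ['leaf', 'bright', 'string'] (min_width=18, slack=2)
Line 4: ['tower', 'black'] (min_width=11, slack=9)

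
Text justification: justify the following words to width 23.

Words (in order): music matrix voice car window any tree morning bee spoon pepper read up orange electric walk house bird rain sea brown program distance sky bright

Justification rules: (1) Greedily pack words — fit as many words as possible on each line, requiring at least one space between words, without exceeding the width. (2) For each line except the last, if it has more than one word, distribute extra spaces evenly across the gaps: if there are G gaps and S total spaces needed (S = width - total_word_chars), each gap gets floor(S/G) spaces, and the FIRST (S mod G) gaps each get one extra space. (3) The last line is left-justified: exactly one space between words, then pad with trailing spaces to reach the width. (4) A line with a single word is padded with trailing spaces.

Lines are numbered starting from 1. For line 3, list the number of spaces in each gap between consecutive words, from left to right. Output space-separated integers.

Answer: 2 2 1

Derivation:
Line 1: ['music', 'matrix', 'voice', 'car'] (min_width=22, slack=1)
Line 2: ['window', 'any', 'tree', 'morning'] (min_width=23, slack=0)
Line 3: ['bee', 'spoon', 'pepper', 'read'] (min_width=21, slack=2)
Line 4: ['up', 'orange', 'electric', 'walk'] (min_width=23, slack=0)
Line 5: ['house', 'bird', 'rain', 'sea'] (min_width=19, slack=4)
Line 6: ['brown', 'program', 'distance'] (min_width=22, slack=1)
Line 7: ['sky', 'bright'] (min_width=10, slack=13)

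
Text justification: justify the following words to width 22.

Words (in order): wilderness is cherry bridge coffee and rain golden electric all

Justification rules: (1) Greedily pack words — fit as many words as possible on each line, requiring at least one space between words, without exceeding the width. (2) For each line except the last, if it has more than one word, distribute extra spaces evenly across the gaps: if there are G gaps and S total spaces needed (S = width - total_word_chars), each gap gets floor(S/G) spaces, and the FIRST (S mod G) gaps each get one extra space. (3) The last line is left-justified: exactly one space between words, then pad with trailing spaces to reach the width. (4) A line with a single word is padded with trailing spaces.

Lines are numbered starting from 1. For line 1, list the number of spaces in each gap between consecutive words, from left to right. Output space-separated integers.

Line 1: ['wilderness', 'is', 'cherry'] (min_width=20, slack=2)
Line 2: ['bridge', 'coffee', 'and', 'rain'] (min_width=22, slack=0)
Line 3: ['golden', 'electric', 'all'] (min_width=19, slack=3)

Answer: 2 2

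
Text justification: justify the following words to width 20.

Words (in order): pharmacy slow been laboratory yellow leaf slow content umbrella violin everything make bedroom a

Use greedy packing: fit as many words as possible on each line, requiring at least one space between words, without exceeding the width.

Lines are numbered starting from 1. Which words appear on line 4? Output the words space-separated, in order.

Answer: umbrella violin

Derivation:
Line 1: ['pharmacy', 'slow', 'been'] (min_width=18, slack=2)
Line 2: ['laboratory', 'yellow'] (min_width=17, slack=3)
Line 3: ['leaf', 'slow', 'content'] (min_width=17, slack=3)
Line 4: ['umbrella', 'violin'] (min_width=15, slack=5)
Line 5: ['everything', 'make'] (min_width=15, slack=5)
Line 6: ['bedroom', 'a'] (min_width=9, slack=11)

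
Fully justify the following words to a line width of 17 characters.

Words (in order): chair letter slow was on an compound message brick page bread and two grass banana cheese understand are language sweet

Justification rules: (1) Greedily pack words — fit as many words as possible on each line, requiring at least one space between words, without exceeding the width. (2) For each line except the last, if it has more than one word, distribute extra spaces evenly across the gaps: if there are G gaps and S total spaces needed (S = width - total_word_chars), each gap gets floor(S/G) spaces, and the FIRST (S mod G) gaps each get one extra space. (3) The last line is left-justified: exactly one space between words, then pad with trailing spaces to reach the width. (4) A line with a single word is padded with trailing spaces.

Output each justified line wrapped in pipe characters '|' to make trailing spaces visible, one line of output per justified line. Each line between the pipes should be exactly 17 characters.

Line 1: ['chair', 'letter', 'slow'] (min_width=17, slack=0)
Line 2: ['was', 'on', 'an'] (min_width=9, slack=8)
Line 3: ['compound', 'message'] (min_width=16, slack=1)
Line 4: ['brick', 'page', 'bread'] (min_width=16, slack=1)
Line 5: ['and', 'two', 'grass'] (min_width=13, slack=4)
Line 6: ['banana', 'cheese'] (min_width=13, slack=4)
Line 7: ['understand', 'are'] (min_width=14, slack=3)
Line 8: ['language', 'sweet'] (min_width=14, slack=3)

Answer: |chair letter slow|
|was     on     an|
|compound  message|
|brick  page bread|
|and   two   grass|
|banana     cheese|
|understand    are|
|language sweet   |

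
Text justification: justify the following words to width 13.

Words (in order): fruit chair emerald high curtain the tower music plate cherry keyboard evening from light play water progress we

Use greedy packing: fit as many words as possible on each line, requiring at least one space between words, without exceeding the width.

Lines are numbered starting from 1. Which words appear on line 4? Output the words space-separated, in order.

Line 1: ['fruit', 'chair'] (min_width=11, slack=2)
Line 2: ['emerald', 'high'] (min_width=12, slack=1)
Line 3: ['curtain', 'the'] (min_width=11, slack=2)
Line 4: ['tower', 'music'] (min_width=11, slack=2)
Line 5: ['plate', 'cherry'] (min_width=12, slack=1)
Line 6: ['keyboard'] (min_width=8, slack=5)
Line 7: ['evening', 'from'] (min_width=12, slack=1)
Line 8: ['light', 'play'] (min_width=10, slack=3)
Line 9: ['water'] (min_width=5, slack=8)
Line 10: ['progress', 'we'] (min_width=11, slack=2)

Answer: tower music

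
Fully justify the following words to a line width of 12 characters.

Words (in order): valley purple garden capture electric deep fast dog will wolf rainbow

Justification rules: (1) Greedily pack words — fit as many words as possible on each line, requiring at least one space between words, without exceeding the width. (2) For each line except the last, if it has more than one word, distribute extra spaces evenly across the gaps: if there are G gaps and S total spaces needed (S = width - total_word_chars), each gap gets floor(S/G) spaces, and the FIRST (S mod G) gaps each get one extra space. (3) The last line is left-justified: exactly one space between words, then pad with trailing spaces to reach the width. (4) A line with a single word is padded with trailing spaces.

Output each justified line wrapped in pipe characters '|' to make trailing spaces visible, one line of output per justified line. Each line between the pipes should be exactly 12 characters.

Line 1: ['valley'] (min_width=6, slack=6)
Line 2: ['purple'] (min_width=6, slack=6)
Line 3: ['garden'] (min_width=6, slack=6)
Line 4: ['capture'] (min_width=7, slack=5)
Line 5: ['electric'] (min_width=8, slack=4)
Line 6: ['deep', 'fast'] (min_width=9, slack=3)
Line 7: ['dog', 'will'] (min_width=8, slack=4)
Line 8: ['wolf', 'rainbow'] (min_width=12, slack=0)

Answer: |valley      |
|purple      |
|garden      |
|capture     |
|electric    |
|deep    fast|
|dog     will|
|wolf rainbow|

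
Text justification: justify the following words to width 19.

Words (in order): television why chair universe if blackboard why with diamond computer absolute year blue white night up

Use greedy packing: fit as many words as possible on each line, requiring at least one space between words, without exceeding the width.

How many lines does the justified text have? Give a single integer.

Answer: 6

Derivation:
Line 1: ['television', 'why'] (min_width=14, slack=5)
Line 2: ['chair', 'universe', 'if'] (min_width=17, slack=2)
Line 3: ['blackboard', 'why', 'with'] (min_width=19, slack=0)
Line 4: ['diamond', 'computer'] (min_width=16, slack=3)
Line 5: ['absolute', 'year', 'blue'] (min_width=18, slack=1)
Line 6: ['white', 'night', 'up'] (min_width=14, slack=5)
Total lines: 6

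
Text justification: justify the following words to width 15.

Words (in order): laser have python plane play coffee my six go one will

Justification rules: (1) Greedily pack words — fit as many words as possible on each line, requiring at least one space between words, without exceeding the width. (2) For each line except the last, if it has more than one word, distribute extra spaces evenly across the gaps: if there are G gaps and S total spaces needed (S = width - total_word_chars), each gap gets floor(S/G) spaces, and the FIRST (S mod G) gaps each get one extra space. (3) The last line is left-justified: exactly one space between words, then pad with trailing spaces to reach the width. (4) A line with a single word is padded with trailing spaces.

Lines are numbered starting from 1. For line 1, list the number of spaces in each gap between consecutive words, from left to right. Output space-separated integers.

Answer: 6

Derivation:
Line 1: ['laser', 'have'] (min_width=10, slack=5)
Line 2: ['python', 'plane'] (min_width=12, slack=3)
Line 3: ['play', 'coffee', 'my'] (min_width=14, slack=1)
Line 4: ['six', 'go', 'one', 'will'] (min_width=15, slack=0)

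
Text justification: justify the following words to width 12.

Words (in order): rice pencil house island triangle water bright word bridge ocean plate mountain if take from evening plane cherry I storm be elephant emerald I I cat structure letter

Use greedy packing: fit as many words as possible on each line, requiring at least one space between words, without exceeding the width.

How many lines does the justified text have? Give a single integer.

Answer: 16

Derivation:
Line 1: ['rice', 'pencil'] (min_width=11, slack=1)
Line 2: ['house', 'island'] (min_width=12, slack=0)
Line 3: ['triangle'] (min_width=8, slack=4)
Line 4: ['water', 'bright'] (min_width=12, slack=0)
Line 5: ['word', 'bridge'] (min_width=11, slack=1)
Line 6: ['ocean', 'plate'] (min_width=11, slack=1)
Line 7: ['mountain', 'if'] (min_width=11, slack=1)
Line 8: ['take', 'from'] (min_width=9, slack=3)
Line 9: ['evening'] (min_width=7, slack=5)
Line 10: ['plane', 'cherry'] (min_width=12, slack=0)
Line 11: ['I', 'storm', 'be'] (min_width=10, slack=2)
Line 12: ['elephant'] (min_width=8, slack=4)
Line 13: ['emerald', 'I', 'I'] (min_width=11, slack=1)
Line 14: ['cat'] (min_width=3, slack=9)
Line 15: ['structure'] (min_width=9, slack=3)
Line 16: ['letter'] (min_width=6, slack=6)
Total lines: 16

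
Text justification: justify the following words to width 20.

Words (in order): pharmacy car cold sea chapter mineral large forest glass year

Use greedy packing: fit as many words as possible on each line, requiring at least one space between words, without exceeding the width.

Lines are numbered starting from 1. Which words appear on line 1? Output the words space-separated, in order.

Line 1: ['pharmacy', 'car', 'cold'] (min_width=17, slack=3)
Line 2: ['sea', 'chapter', 'mineral'] (min_width=19, slack=1)
Line 3: ['large', 'forest', 'glass'] (min_width=18, slack=2)
Line 4: ['year'] (min_width=4, slack=16)

Answer: pharmacy car cold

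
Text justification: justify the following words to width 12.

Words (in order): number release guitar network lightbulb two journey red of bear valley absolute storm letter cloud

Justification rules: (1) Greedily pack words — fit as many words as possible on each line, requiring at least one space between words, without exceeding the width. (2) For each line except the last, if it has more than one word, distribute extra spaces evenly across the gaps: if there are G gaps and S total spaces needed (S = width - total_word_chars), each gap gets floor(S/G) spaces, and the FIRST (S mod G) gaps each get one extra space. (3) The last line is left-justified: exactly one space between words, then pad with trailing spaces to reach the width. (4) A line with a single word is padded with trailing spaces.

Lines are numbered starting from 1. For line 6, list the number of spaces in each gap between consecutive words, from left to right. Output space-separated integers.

Line 1: ['number'] (min_width=6, slack=6)
Line 2: ['release'] (min_width=7, slack=5)
Line 3: ['guitar'] (min_width=6, slack=6)
Line 4: ['network'] (min_width=7, slack=5)
Line 5: ['lightbulb'] (min_width=9, slack=3)
Line 6: ['two', 'journey'] (min_width=11, slack=1)
Line 7: ['red', 'of', 'bear'] (min_width=11, slack=1)
Line 8: ['valley'] (min_width=6, slack=6)
Line 9: ['absolute'] (min_width=8, slack=4)
Line 10: ['storm', 'letter'] (min_width=12, slack=0)
Line 11: ['cloud'] (min_width=5, slack=7)

Answer: 2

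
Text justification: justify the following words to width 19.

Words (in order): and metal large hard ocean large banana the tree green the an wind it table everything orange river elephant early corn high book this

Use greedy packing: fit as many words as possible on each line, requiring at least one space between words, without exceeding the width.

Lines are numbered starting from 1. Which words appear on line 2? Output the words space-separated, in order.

Answer: hard ocean large

Derivation:
Line 1: ['and', 'metal', 'large'] (min_width=15, slack=4)
Line 2: ['hard', 'ocean', 'large'] (min_width=16, slack=3)
Line 3: ['banana', 'the', 'tree'] (min_width=15, slack=4)
Line 4: ['green', 'the', 'an', 'wind'] (min_width=17, slack=2)
Line 5: ['it', 'table', 'everything'] (min_width=19, slack=0)
Line 6: ['orange', 'river'] (min_width=12, slack=7)
Line 7: ['elephant', 'early', 'corn'] (min_width=19, slack=0)
Line 8: ['high', 'book', 'this'] (min_width=14, slack=5)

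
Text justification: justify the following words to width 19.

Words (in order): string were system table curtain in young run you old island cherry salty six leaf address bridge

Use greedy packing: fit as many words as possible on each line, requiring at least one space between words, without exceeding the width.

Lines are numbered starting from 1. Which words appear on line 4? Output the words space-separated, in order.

Line 1: ['string', 'were', 'system'] (min_width=18, slack=1)
Line 2: ['table', 'curtain', 'in'] (min_width=16, slack=3)
Line 3: ['young', 'run', 'you', 'old'] (min_width=17, slack=2)
Line 4: ['island', 'cherry', 'salty'] (min_width=19, slack=0)
Line 5: ['six', 'leaf', 'address'] (min_width=16, slack=3)
Line 6: ['bridge'] (min_width=6, slack=13)

Answer: island cherry salty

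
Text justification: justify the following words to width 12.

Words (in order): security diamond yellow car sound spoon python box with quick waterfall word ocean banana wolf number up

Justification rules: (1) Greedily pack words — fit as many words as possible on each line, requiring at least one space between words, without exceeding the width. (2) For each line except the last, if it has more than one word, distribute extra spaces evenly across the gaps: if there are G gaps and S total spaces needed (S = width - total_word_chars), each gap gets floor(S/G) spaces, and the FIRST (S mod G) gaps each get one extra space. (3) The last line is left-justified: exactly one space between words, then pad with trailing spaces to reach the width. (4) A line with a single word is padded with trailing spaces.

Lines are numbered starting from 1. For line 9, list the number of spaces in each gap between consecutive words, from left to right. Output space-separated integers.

Line 1: ['security'] (min_width=8, slack=4)
Line 2: ['diamond'] (min_width=7, slack=5)
Line 3: ['yellow', 'car'] (min_width=10, slack=2)
Line 4: ['sound', 'spoon'] (min_width=11, slack=1)
Line 5: ['python', 'box'] (min_width=10, slack=2)
Line 6: ['with', 'quick'] (min_width=10, slack=2)
Line 7: ['waterfall'] (min_width=9, slack=3)
Line 8: ['word', 'ocean'] (min_width=10, slack=2)
Line 9: ['banana', 'wolf'] (min_width=11, slack=1)
Line 10: ['number', 'up'] (min_width=9, slack=3)

Answer: 2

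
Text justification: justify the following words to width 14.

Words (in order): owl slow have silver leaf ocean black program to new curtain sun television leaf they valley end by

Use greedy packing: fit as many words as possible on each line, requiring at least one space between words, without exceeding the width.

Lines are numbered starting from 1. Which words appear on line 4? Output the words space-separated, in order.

Line 1: ['owl', 'slow', 'have'] (min_width=13, slack=1)
Line 2: ['silver', 'leaf'] (min_width=11, slack=3)
Line 3: ['ocean', 'black'] (min_width=11, slack=3)
Line 4: ['program', 'to', 'new'] (min_width=14, slack=0)
Line 5: ['curtain', 'sun'] (min_width=11, slack=3)
Line 6: ['television'] (min_width=10, slack=4)
Line 7: ['leaf', 'they'] (min_width=9, slack=5)
Line 8: ['valley', 'end', 'by'] (min_width=13, slack=1)

Answer: program to new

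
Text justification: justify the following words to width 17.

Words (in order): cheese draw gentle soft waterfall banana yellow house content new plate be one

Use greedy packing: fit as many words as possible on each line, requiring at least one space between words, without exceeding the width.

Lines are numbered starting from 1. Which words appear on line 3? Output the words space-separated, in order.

Answer: waterfall banana

Derivation:
Line 1: ['cheese', 'draw'] (min_width=11, slack=6)
Line 2: ['gentle', 'soft'] (min_width=11, slack=6)
Line 3: ['waterfall', 'banana'] (min_width=16, slack=1)
Line 4: ['yellow', 'house'] (min_width=12, slack=5)
Line 5: ['content', 'new', 'plate'] (min_width=17, slack=0)
Line 6: ['be', 'one'] (min_width=6, slack=11)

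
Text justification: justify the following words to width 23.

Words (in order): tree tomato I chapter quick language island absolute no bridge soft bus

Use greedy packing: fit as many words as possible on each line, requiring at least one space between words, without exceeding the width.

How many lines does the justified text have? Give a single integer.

Answer: 4

Derivation:
Line 1: ['tree', 'tomato', 'I', 'chapter'] (min_width=21, slack=2)
Line 2: ['quick', 'language', 'island'] (min_width=21, slack=2)
Line 3: ['absolute', 'no', 'bridge', 'soft'] (min_width=23, slack=0)
Line 4: ['bus'] (min_width=3, slack=20)
Total lines: 4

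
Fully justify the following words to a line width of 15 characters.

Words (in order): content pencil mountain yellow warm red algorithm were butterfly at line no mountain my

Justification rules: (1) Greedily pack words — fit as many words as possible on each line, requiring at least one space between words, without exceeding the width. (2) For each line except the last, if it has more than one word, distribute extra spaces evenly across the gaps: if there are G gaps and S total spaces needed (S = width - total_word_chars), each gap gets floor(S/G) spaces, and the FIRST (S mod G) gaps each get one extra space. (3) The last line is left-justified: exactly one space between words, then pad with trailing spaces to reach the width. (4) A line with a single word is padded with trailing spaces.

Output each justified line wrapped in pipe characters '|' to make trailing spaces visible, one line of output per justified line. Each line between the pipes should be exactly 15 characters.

Answer: |content  pencil|
|mountain yellow|
|warm        red|
|algorithm  were|
|butterfly    at|
|line         no|
|mountain my    |

Derivation:
Line 1: ['content', 'pencil'] (min_width=14, slack=1)
Line 2: ['mountain', 'yellow'] (min_width=15, slack=0)
Line 3: ['warm', 'red'] (min_width=8, slack=7)
Line 4: ['algorithm', 'were'] (min_width=14, slack=1)
Line 5: ['butterfly', 'at'] (min_width=12, slack=3)
Line 6: ['line', 'no'] (min_width=7, slack=8)
Line 7: ['mountain', 'my'] (min_width=11, slack=4)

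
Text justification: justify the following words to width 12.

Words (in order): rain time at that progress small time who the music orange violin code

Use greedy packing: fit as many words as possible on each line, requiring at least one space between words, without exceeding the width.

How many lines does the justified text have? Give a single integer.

Line 1: ['rain', 'time', 'at'] (min_width=12, slack=0)
Line 2: ['that'] (min_width=4, slack=8)
Line 3: ['progress'] (min_width=8, slack=4)
Line 4: ['small', 'time'] (min_width=10, slack=2)
Line 5: ['who', 'the'] (min_width=7, slack=5)
Line 6: ['music', 'orange'] (min_width=12, slack=0)
Line 7: ['violin', 'code'] (min_width=11, slack=1)
Total lines: 7

Answer: 7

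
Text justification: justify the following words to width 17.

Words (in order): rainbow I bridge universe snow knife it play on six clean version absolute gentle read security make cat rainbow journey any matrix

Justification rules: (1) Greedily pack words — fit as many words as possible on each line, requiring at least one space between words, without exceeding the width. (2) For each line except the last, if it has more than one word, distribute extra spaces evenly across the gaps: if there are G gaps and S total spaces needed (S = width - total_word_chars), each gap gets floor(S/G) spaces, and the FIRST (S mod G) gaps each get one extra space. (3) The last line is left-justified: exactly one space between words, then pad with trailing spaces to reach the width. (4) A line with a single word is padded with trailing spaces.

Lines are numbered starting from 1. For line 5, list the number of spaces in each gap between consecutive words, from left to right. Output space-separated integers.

Line 1: ['rainbow', 'I', 'bridge'] (min_width=16, slack=1)
Line 2: ['universe', 'snow'] (min_width=13, slack=4)
Line 3: ['knife', 'it', 'play', 'on'] (min_width=16, slack=1)
Line 4: ['six', 'clean', 'version'] (min_width=17, slack=0)
Line 5: ['absolute', 'gentle'] (min_width=15, slack=2)
Line 6: ['read', 'security'] (min_width=13, slack=4)
Line 7: ['make', 'cat', 'rainbow'] (min_width=16, slack=1)
Line 8: ['journey', 'any'] (min_width=11, slack=6)
Line 9: ['matrix'] (min_width=6, slack=11)

Answer: 3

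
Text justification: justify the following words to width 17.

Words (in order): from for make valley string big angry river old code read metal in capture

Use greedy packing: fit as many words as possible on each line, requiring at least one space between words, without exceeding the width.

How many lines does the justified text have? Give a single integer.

Answer: 5

Derivation:
Line 1: ['from', 'for', 'make'] (min_width=13, slack=4)
Line 2: ['valley', 'string', 'big'] (min_width=17, slack=0)
Line 3: ['angry', 'river', 'old'] (min_width=15, slack=2)
Line 4: ['code', 'read', 'metal'] (min_width=15, slack=2)
Line 5: ['in', 'capture'] (min_width=10, slack=7)
Total lines: 5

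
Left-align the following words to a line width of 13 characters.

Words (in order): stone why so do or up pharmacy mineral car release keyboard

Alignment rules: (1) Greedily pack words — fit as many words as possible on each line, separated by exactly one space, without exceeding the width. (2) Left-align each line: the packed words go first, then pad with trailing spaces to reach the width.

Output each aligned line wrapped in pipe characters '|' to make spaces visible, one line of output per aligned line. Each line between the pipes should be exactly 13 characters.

Answer: |stone why so |
|do or up     |
|pharmacy     |
|mineral car  |
|release      |
|keyboard     |

Derivation:
Line 1: ['stone', 'why', 'so'] (min_width=12, slack=1)
Line 2: ['do', 'or', 'up'] (min_width=8, slack=5)
Line 3: ['pharmacy'] (min_width=8, slack=5)
Line 4: ['mineral', 'car'] (min_width=11, slack=2)
Line 5: ['release'] (min_width=7, slack=6)
Line 6: ['keyboard'] (min_width=8, slack=5)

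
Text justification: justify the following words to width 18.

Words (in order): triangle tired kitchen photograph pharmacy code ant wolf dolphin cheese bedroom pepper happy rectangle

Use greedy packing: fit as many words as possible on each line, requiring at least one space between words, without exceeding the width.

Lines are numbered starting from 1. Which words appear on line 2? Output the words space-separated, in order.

Line 1: ['triangle', 'tired'] (min_width=14, slack=4)
Line 2: ['kitchen', 'photograph'] (min_width=18, slack=0)
Line 3: ['pharmacy', 'code', 'ant'] (min_width=17, slack=1)
Line 4: ['wolf', 'dolphin'] (min_width=12, slack=6)
Line 5: ['cheese', 'bedroom'] (min_width=14, slack=4)
Line 6: ['pepper', 'happy'] (min_width=12, slack=6)
Line 7: ['rectangle'] (min_width=9, slack=9)

Answer: kitchen photograph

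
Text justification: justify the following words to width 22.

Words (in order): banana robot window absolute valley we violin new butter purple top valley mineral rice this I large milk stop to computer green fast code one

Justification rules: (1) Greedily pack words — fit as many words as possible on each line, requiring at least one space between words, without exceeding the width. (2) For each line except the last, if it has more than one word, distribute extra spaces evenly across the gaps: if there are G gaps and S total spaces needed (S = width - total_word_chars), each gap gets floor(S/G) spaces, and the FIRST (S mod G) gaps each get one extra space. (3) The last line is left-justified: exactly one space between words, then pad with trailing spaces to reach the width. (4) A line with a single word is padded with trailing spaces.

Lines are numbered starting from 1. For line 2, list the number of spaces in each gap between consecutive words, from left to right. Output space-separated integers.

Answer: 3 3

Derivation:
Line 1: ['banana', 'robot', 'window'] (min_width=19, slack=3)
Line 2: ['absolute', 'valley', 'we'] (min_width=18, slack=4)
Line 3: ['violin', 'new', 'butter'] (min_width=17, slack=5)
Line 4: ['purple', 'top', 'valley'] (min_width=17, slack=5)
Line 5: ['mineral', 'rice', 'this', 'I'] (min_width=19, slack=3)
Line 6: ['large', 'milk', 'stop', 'to'] (min_width=18, slack=4)
Line 7: ['computer', 'green', 'fast'] (min_width=19, slack=3)
Line 8: ['code', 'one'] (min_width=8, slack=14)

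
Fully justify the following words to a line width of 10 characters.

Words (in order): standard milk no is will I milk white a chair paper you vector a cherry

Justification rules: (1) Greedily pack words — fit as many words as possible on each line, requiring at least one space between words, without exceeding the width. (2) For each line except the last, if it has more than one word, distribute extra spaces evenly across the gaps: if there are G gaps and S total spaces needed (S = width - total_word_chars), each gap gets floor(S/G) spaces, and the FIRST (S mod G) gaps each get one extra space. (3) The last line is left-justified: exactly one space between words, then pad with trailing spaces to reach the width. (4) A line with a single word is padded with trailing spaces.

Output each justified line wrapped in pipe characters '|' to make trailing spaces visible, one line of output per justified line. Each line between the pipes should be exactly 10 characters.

Line 1: ['standard'] (min_width=8, slack=2)
Line 2: ['milk', 'no', 'is'] (min_width=10, slack=0)
Line 3: ['will', 'I'] (min_width=6, slack=4)
Line 4: ['milk', 'white'] (min_width=10, slack=0)
Line 5: ['a', 'chair'] (min_width=7, slack=3)
Line 6: ['paper', 'you'] (min_width=9, slack=1)
Line 7: ['vector', 'a'] (min_width=8, slack=2)
Line 8: ['cherry'] (min_width=6, slack=4)

Answer: |standard  |
|milk no is|
|will     I|
|milk white|
|a    chair|
|paper  you|
|vector   a|
|cherry    |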